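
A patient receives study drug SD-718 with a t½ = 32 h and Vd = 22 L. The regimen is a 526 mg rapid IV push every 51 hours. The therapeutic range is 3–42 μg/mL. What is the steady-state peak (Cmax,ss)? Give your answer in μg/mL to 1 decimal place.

k = ln2/t½ = ln2/32 ≈ 0.021661 h⁻¹; fraction remaining f = e^(−kτ) = e^(−0.021661×51) ≈ 0.3313.
Accumulation ratio R = 1/(1 − f) ≈ 1/0.6687 ≈ 1.4954.
Each bolus raises the concentration by D/Vd = 526/22 ≈ 23.909 μg/mL.
Steady-state peak Cmax,ss = C₀·R ≈ 23.909 × 1.4954 ≈ 35.754 μg/mL.
Peak 35.8 μg/mL vs MTC 42 μg/mL: below toxic threshold.

35.8 μg/mL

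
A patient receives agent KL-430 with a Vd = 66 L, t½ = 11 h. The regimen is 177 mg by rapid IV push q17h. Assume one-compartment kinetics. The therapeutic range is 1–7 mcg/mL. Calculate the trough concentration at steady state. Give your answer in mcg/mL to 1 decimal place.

k = ln2/t½ = ln2/11 ≈ 0.063013 h⁻¹; fraction remaining f = e^(−kτ) = e^(−0.063013×17) ≈ 0.3426.
At steady state, accumulation factor R = 1/(1 − e^(−kτ)) ≈ 1.5211.
Each bolus raises the concentration by D/Vd = 177/66 ≈ 2.682 mcg/mL.
Steady-state peak Cmax,ss = C₀·R ≈ 2.682 × 1.5211 ≈ 4.080 mcg/mL.
One interval later, Cmin,ss = Cmax,ss·e^(−kτ) ≈ 4.080 × 0.3426 ≈ 1.398 mcg/mL.
Trough 1.4 mcg/mL vs MEC 1 mcg/mL: adequate.

1.4 mcg/mL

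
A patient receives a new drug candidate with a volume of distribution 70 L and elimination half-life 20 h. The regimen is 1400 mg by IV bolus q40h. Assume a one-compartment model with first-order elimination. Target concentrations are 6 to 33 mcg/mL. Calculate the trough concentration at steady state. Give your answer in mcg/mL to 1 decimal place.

6.7 mcg/mL

The dosing interval is 2 half-lives, so f = 2^(−2) = 0.25.
At steady state, R = 1/(1 − 0.25) = 4/3.
Single-dose peak C₀ = D/Vd = 1400/70 = 20 mcg/mL.
Steady-state peak Cmax,ss = C₀·R = 20 × 4/3 ≈ 26.667 mcg/mL.
Steady-state trough Cmin,ss = Cmax,ss·f ≈ 26.667 × 0.25 ≈ 6.667 mcg/mL.
Trough 6.7 mcg/mL vs MEC 6 mcg/mL: adequate.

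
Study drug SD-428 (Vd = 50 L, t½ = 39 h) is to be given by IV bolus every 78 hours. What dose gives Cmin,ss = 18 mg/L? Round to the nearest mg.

2700 mg

τ/t½ = 78/39 ≈ 2, so f = (1/2)^(78/39) ≈ 0.250000.
Cmin,ss = (D/Vd)·f/(1−f), so D = Cmin,ss·Vd·(1−f)/f.
D = 18 × 50 × (1−f)/f ≈ 18 × 50 × 3.00000 ≈ 2700.00 mg.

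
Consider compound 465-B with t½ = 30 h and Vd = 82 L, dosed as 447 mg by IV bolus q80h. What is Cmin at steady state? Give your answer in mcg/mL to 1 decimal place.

1.0 mcg/mL

k = ln2/t½ = ln2/30 ≈ 0.023105 h⁻¹; fraction remaining f = e^(−kτ) = e^(−0.023105×80) ≈ 0.1575.
Each bolus raises the concentration by D/Vd = 447/82 ≈ 5.451 mcg/mL.
Steady-state trough Cmin,ss = C₀·f/(1−f) ≈ 5.451 × 0.1575/0.8425 ≈ 1.019 mcg/mL.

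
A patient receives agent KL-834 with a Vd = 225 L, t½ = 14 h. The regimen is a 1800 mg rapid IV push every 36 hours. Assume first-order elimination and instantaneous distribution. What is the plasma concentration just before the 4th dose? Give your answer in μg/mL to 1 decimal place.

f = (1/2)^(τ/t½) = (1/2)^(36/14) ≈ 0.1682.
C₀ = D/Vd = 1800/225 ≈ 8.000 μg/mL.
Before the 4th dose, 3 doses have been given. Superposition: Cmin = C₀·(f + f² + … + f^3).
≈ 8.000 × (0.1682 + 0.0283 + 0.0048) ≈ 8.000 × 0.2013 ≈ 1.610 μg/mL.

1.6 μg/mL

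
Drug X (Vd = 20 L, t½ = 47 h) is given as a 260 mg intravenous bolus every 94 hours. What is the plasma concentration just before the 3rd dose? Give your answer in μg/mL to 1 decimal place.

f = (1/2)^(τ/t½) = (1/2)^(94/47) ≈ 0.2500.
C₀ = D/Vd = 260/20 ≈ 13.000 μg/mL.
Before the 3rd dose, 2 doses have been given. Superposition: Cmin = C₀·(f + f²).
≈ 13.000 × (0.2500 + 0.0625) ≈ 13.000 × 0.3125 ≈ 4.062 μg/mL.

4.1 μg/mL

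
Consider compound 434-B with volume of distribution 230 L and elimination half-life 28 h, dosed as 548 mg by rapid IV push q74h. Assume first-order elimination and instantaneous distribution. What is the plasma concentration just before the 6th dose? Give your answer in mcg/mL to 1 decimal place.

0.5 mcg/mL

f = (1/2)^(τ/t½) = (1/2)^(74/28) ≈ 0.1601.
C₀ = D/Vd = 548/230 ≈ 2.383 mcg/mL.
Before the 6th dose, 5 doses have been given. Superposition: Cmin = C₀·(f + f² + … + f^5).
≈ 2.383 × (0.1601 + 0.0256 + 0.0041 + 0.0007 + 0.0001) ≈ 2.383 × 0.1906 ≈ 0.454 mcg/mL.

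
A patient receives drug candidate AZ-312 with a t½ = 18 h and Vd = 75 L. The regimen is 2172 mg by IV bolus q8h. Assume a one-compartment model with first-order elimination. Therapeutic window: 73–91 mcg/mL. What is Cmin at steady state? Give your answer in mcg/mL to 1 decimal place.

80.3 mcg/mL

Over one 8-h interval, 8/18 ≈ 0.44444 half-lives elapse, leaving f ≈ 0.7349 of each dose.
At steady state, accumulation factor R = 1/(1 − e^(−kτ)) ≈ 3.7722.
Single-dose peak C₀ = D/Vd = 2172/75 ≈ 28.960 mcg/mL.
Steady-state peak Cmax,ss = C₀·R ≈ 28.960 × 3.7722 ≈ 109.243 mcg/mL.
One interval later, Cmin,ss = Cmax,ss·e^(−kτ) ≈ 109.243 × 0.7349 ≈ 80.283 mcg/mL.
Trough 80.3 mcg/mL vs MEC 73 mcg/mL: adequate.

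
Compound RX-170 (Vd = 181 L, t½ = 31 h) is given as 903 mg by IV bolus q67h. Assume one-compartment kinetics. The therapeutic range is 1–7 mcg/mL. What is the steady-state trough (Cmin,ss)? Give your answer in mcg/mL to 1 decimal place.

Over one 67-h interval, 67/31 ≈ 2.1613 half-lives elapse, leaving f ≈ 0.2236 of each dose.
At steady state, accumulation factor R = 1/(1 − e^(−kτ)) ≈ 1.2880.
Single-dose peak C₀ = D/Vd = 903/181 ≈ 4.989 mcg/mL.
Steady-state peak Cmax,ss = C₀·R ≈ 4.989 × 1.2880 ≈ 6.426 mcg/mL.
Steady-state trough Cmin,ss = Cmax,ss·f ≈ 6.426 × 0.2236 ≈ 1.437 mcg/mL.
Trough 1.4 mcg/mL vs MEC 1 mcg/mL: adequate.

1.4 mcg/mL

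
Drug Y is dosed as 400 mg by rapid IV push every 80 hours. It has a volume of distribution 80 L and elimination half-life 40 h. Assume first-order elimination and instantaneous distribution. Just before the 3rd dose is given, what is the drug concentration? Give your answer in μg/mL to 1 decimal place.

f = (1/2)^(τ/t½) = (1/2)^(80/40) ≈ 0.2500.
C₀ = D/Vd = 400/80 ≈ 5.000 μg/mL.
Before the 3rd dose, 2 doses have been given. Superposition: Cmin = C₀·(f + f²).
≈ 5.000 × (0.2500 + 0.0625) ≈ 5.000 × 0.3125 ≈ 1.562 μg/mL.

1.6 μg/mL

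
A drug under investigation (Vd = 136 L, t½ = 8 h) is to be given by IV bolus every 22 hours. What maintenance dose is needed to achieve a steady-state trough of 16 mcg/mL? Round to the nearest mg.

τ/t½ = 22/8 ≈ 2.75, so f = (1/2)^(22/8) ≈ 0.148651.
Cmin,ss = (D/Vd)·f/(1−f), so D = Cmin,ss·Vd·(1−f)/f.
D = 16 × 136 × (1−f)/f ≈ 16 × 136 × 5.72717 ≈ 12462.32 mg.

12462 mg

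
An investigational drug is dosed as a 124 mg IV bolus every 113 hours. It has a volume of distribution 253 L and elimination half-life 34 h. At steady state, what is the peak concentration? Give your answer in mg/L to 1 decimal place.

τ/t½ = 113/34 ≈ 3.3235, so fraction remaining f = (1/2)^(113/34) ≈ 0.0999.
At steady state, accumulation factor R = 1/(1 − e^(−kτ)) ≈ 1.1110.
Each bolus raises the concentration by D/Vd = 124/253 ≈ 0.490 mg/L.
Steady-state peak Cmax,ss = C₀·R ≈ 0.490 × 1.1110 ≈ 0.544 mg/L.

0.5 mg/L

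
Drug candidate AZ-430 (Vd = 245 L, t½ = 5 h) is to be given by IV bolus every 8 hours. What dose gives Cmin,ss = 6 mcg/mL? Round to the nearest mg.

τ/t½ = 8/5 ≈ 1.6, so f = (1/2)^(8/5) ≈ 0.329877.
Cmin,ss = (D/Vd)·f/(1−f), so D = Cmin,ss·Vd·(1−f)/f.
D = 6 × 245 × (1−f)/f ≈ 6 × 245 × 2.03143 ≈ 2986.20 mg.

2986 mg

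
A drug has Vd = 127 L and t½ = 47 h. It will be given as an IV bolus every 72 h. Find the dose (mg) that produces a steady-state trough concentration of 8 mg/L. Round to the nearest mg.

τ/t½ = 72/47 ≈ 1.5319, so f = (1/2)^(72/47) ≈ 0.345818.
Cmin,ss = (D/Vd)·f/(1−f), so D = Cmin,ss·Vd·(1−f)/f.
D = 8 × 127 × (1−f)/f ≈ 8 × 127 × 1.89169 ≈ 1921.96 mg.

1922 mg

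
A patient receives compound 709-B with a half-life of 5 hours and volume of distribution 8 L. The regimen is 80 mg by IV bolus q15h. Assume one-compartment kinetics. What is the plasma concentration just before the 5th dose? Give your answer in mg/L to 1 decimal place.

f = (1/2)^(τ/t½) = (1/2)^(15/5) ≈ 0.1250.
C₀ = D/Vd = 80/8 ≈ 10.000 mg/L.
Before the 5th dose, 4 doses have been given. Superposition: Cmin = C₀·(f + f² + … + f^4).
≈ 10.000 × (0.1250 + 0.0156 + 0.0020 + 0.0002) ≈ 10.000 × 0.1428 ≈ 1.428 mg/L.

1.4 mg/L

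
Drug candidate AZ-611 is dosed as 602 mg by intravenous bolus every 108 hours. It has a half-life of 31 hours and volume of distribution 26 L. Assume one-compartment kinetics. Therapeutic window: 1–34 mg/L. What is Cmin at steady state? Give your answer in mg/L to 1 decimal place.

k = ln2/t½ = ln2/31 ≈ 0.022360 h⁻¹; fraction remaining f = e^(−kτ) = e^(−0.022360×108) ≈ 0.0894.
Accumulation ratio R = 1/(1 − f) ≈ 1/0.9106 ≈ 1.0982.
Single-dose peak C₀ = D/Vd = 602/26 ≈ 23.154 mg/L.
Cmax,ss = C₀/(1 − f) ≈ 23.154/0.9106 ≈ 25.427 mg/L.
Steady-state trough Cmin,ss = Cmax,ss·f ≈ 25.427 × 0.0894 ≈ 2.273 mg/L.
Trough 2.3 mg/L vs MEC 1 mg/L: adequate.

2.3 mg/L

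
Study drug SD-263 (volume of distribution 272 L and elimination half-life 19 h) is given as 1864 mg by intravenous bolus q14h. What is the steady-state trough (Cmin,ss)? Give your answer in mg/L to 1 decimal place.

τ/t½ = 14/19 ≈ 0.73684, so fraction remaining f = (1/2)^(14/19) ≈ 0.6001.
Each bolus raises the concentration by D/Vd = 1864/272 ≈ 6.853 mg/L.
Steady-state trough Cmin,ss = C₀·f/(1−f) ≈ 6.853 × 0.6001/0.3999 ≈ 10.284 mg/L.

10.3 mg/L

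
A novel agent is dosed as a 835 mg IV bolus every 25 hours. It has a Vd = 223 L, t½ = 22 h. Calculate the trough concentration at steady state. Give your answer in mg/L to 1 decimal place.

k = ln2/t½ = ln2/22 ≈ 0.031507 h⁻¹; fraction remaining f = e^(−kτ) = e^(−0.031507×25) ≈ 0.4549.
At steady state, accumulation factor R = 1/(1 − e^(−kτ)) ≈ 1.8345.
Each bolus raises the concentration by D/Vd = 835/223 ≈ 3.744 mg/L.
Steady-state peak Cmax,ss = C₀·R ≈ 3.744 × 1.8345 ≈ 6.868 mg/L.
One interval later, Cmin,ss = Cmax,ss·e^(−kτ) ≈ 6.868 × 0.4549 ≈ 3.124 mg/L.

3.1 mg/L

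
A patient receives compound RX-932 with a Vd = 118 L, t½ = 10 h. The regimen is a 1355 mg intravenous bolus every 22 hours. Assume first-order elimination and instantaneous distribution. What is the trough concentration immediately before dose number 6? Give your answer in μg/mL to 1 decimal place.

f = (1/2)^(τ/t½) = (1/2)^(22/10) ≈ 0.2176.
C₀ = D/Vd = 1355/118 ≈ 11.483 μg/mL.
Before the 6th dose, 5 doses have been given. Superposition: Cmin = C₀·(f + f² + … + f^5).
≈ 11.483 × (0.2176 + 0.0473 + 0.0103 + 0.0022 + 0.0005) ≈ 11.483 × 0.2779 ≈ 3.191 μg/mL.

3.2 μg/mL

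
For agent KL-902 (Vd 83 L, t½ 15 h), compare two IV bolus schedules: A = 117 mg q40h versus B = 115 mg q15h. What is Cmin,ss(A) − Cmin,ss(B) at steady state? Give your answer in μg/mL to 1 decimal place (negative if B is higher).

-1.1 μg/mL

Regimen A: f = (1/2)^(40/15) ≈ 0.1575; Cmin,ss = (117/83)·f/(1−f) ≈ 0.264 μg/mL.
Regimen B: f = (1/2)^(15/15) ≈ 0.5000; Cmin,ss = (115/83)·f/(1−f) ≈ 1.386 μg/mL.
Difference ≈ 0.264 − 1.386 ≈ -1.122 μg/mL.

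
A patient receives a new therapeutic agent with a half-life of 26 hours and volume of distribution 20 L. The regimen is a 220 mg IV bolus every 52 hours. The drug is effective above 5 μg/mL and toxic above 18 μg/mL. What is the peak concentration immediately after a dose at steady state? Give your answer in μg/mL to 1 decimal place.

The dosing interval is 2 half-lives, so f = 2^(−2) = 0.25.
At steady state, R = 1/(1 − 0.25) = 4/3.
Single-dose peak C₀ = D/Vd = 220/20 = 11 μg/mL.
Steady-state peak Cmax,ss = C₀·R = 11 × 4/3 ≈ 14.667 μg/mL.
Peak 14.7 μg/mL vs MTC 18 μg/mL: below toxic threshold.

14.7 μg/mL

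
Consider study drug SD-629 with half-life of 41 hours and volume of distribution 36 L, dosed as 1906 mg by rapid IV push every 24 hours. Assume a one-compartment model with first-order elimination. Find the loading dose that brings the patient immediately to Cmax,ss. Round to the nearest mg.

5715 mg

f = (1/2)^(24/41) ≈ 0.666480; accumulation ratio R = 1/(1−f) ≈ 2.99832.
Loading dose to hit Cmax,ss on first dose: D_load = D_maint·R ≈ 1906 × 2.99832 ≈ 5714.80 mg.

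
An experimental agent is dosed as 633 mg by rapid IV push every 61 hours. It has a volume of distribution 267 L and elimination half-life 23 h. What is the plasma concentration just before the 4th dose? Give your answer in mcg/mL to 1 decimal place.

0.4 mcg/mL

f = (1/2)^(τ/t½) = (1/2)^(61/23) ≈ 0.1591.
C₀ = D/Vd = 633/267 ≈ 2.371 mcg/mL.
Before the 4th dose, 3 doses have been given. Superposition: Cmin = C₀·(f + f² + … + f^3).
≈ 2.371 × (0.1591 + 0.0253 + 0.0040) ≈ 2.371 × 0.1884 ≈ 0.447 mcg/mL.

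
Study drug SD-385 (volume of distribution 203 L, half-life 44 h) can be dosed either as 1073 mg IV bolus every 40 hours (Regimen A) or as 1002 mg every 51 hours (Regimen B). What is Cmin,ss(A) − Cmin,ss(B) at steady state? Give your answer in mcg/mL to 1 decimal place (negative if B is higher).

Regimen A: f = (1/2)^(40/44) ≈ 0.5325; Cmin,ss = (1073/203)·f/(1−f) ≈ 6.021 mcg/mL.
Regimen B: f = (1/2)^(51/44) ≈ 0.4478; Cmin,ss = (1002/203)·f/(1−f) ≈ 4.003 mcg/mL.
Difference ≈ 6.021 − 4.003 ≈ 2.018 mcg/mL.

2.0 mcg/mL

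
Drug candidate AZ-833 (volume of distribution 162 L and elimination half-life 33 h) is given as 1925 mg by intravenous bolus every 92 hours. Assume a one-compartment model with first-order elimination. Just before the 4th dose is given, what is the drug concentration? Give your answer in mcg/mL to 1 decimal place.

f = (1/2)^(τ/t½) = (1/2)^(92/33) ≈ 0.1448.
C₀ = D/Vd = 1925/162 ≈ 11.883 mcg/mL.
Before the 4th dose, 3 doses have been given. Superposition: Cmin = C₀·(f + f² + … + f^3).
≈ 11.883 × (0.1448 + 0.0210 + 0.0030) ≈ 11.883 × 0.1688 ≈ 2.006 mcg/mL.

2.0 mcg/mL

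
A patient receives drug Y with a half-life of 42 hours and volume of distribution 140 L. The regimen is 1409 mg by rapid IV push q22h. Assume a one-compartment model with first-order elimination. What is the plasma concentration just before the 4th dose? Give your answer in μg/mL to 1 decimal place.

f = (1/2)^(τ/t½) = (1/2)^(22/42) ≈ 0.6955.
C₀ = D/Vd = 1409/140 ≈ 10.064 μg/mL.
Before the 4th dose, 3 doses have been given. Superposition: Cmin = C₀·(f + f² + … + f^3).
≈ 10.064 × (0.6955 + 0.4837 + 0.3364) ≈ 10.064 × 1.5156 ≈ 15.253 μg/mL.

15.3 μg/mL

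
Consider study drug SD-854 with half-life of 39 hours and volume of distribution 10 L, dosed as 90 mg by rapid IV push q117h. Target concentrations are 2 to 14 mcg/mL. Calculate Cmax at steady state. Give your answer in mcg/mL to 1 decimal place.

τ = 117 h = 3 half-lives, so f = (1/2)^3 = 0.125.
Accumulation ratio R = 1/(1 − f) = 1/0.875 = 8/7.
Single-dose peak C₀ = D/Vd = 90/10 = 9 mcg/mL.
Steady-state peak Cmax,ss = C₀·R = 9 × 8/7 ≈ 10.286 mcg/mL.
Peak 10.3 mcg/mL vs MTC 14 mcg/mL: below toxic threshold.

10.3 mcg/mL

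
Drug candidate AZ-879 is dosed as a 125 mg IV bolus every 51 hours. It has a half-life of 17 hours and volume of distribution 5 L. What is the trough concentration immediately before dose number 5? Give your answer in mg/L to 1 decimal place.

f = (1/2)^(τ/t½) = (1/2)^(51/17) ≈ 0.1250.
C₀ = D/Vd = 125/5 ≈ 25.000 mg/L.
Before the 5th dose, 4 doses have been given. Superposition: Cmin = C₀·(f + f² + … + f^4).
≈ 25.000 × (0.1250 + 0.0156 + 0.0020 + 0.0002) ≈ 25.000 × 0.1428 ≈ 3.570 mg/L.

3.6 mg/L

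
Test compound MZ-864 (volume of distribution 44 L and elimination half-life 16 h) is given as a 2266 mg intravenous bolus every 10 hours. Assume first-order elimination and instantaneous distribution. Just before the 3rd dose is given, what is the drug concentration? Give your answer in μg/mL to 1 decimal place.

f = (1/2)^(τ/t½) = (1/2)^(10/16) ≈ 0.6484.
C₀ = D/Vd = 2266/44 ≈ 51.500 μg/mL.
Before the 3rd dose, 2 doses have been given. Superposition: Cmin = C₀·(f + f²).
≈ 51.500 × (0.6484 + 0.4204) ≈ 51.500 × 1.0688 ≈ 55.043 μg/mL.

55.0 μg/mL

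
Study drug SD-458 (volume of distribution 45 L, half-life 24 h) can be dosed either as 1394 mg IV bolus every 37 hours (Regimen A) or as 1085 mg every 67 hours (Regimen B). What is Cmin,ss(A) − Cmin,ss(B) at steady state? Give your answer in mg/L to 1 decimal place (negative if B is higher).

Regimen A: f = (1/2)^(37/24) ≈ 0.3435; Cmin,ss = (1394/45)·f/(1−f) ≈ 16.208 mg/L.
Regimen B: f = (1/2)^(67/24) ≈ 0.1444; Cmin,ss = (1085/45)·f/(1−f) ≈ 4.069 mg/L.
Difference ≈ 16.208 − 4.069 ≈ 12.139 mg/L.

12.1 mg/L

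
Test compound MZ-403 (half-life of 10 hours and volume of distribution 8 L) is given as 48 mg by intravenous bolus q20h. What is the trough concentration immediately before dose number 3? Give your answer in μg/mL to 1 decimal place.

1.9 μg/mL

f = (1/2)^(τ/t½) = (1/2)^(20/10) ≈ 0.2500.
C₀ = D/Vd = 48/8 ≈ 6.000 μg/mL.
Before the 3rd dose, 2 doses have been given. Superposition: Cmin = C₀·(f + f²).
≈ 6.000 × (0.2500 + 0.0625) ≈ 6.000 × 0.3125 ≈ 1.875 μg/mL.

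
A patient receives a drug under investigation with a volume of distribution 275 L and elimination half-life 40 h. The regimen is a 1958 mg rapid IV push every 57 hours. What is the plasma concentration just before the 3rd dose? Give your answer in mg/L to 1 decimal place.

f = (1/2)^(τ/t½) = (1/2)^(57/40) ≈ 0.3724.
C₀ = D/Vd = 1958/275 ≈ 7.120 mg/L.
Before the 3rd dose, 2 doses have been given. Superposition: Cmin = C₀·(f + f²).
≈ 7.120 × (0.3724 + 0.1387) ≈ 7.120 × 0.5111 ≈ 3.639 mg/L.

3.6 mg/L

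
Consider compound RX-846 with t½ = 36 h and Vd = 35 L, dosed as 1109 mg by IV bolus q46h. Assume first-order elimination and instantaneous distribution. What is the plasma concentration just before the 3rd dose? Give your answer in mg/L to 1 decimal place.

18.5 mg/L

f = (1/2)^(τ/t½) = (1/2)^(46/36) ≈ 0.4124.
C₀ = D/Vd = 1109/35 ≈ 31.686 mg/L.
Before the 3rd dose, 2 doses have been given. Superposition: Cmin = C₀·(f + f²).
≈ 31.686 × (0.4124 + 0.1701) ≈ 31.686 × 0.5825 ≈ 18.457 mg/L.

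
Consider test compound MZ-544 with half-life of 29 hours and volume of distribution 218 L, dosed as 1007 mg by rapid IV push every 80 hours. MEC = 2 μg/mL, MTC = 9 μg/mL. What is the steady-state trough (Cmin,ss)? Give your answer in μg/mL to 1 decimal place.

0.8 μg/mL

τ/t½ = 80/29 ≈ 2.7586, so fraction remaining f = (1/2)^(80/29) ≈ 0.1478.
Single-dose peak C₀ = D/Vd = 1007/218 ≈ 4.619 μg/mL.
Steady-state trough Cmin,ss = C₀·f/(1−f) ≈ 4.619 × 0.1478/0.8522 ≈ 0.801 μg/mL.
Trough 0.8 μg/mL vs MEC 2 μg/mL: subtherapeutic.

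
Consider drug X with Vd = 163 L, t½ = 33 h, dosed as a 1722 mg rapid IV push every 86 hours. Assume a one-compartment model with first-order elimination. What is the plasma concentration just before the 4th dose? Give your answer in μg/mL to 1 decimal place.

f = (1/2)^(τ/t½) = (1/2)^(86/33) ≈ 0.1642.
C₀ = D/Vd = 1722/163 ≈ 10.564 μg/mL.
Before the 4th dose, 3 doses have been given. Superposition: Cmin = C₀·(f + f² + … + f^3).
≈ 10.564 × (0.1642 + 0.0270 + 0.0044) ≈ 10.564 × 0.1956 ≈ 2.066 μg/mL.

2.1 μg/mL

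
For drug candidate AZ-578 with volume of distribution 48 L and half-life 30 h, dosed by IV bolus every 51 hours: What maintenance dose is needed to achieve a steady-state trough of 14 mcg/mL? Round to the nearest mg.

τ/t½ = 51/30 ≈ 1.7, so f = (1/2)^(51/30) ≈ 0.307786.
Cmin,ss = (D/Vd)·f/(1−f), so D = Cmin,ss·Vd·(1−f)/f.
D = 14 × 48 × (1−f)/f ≈ 14 × 48 × 2.24901 ≈ 1511.33 mg.

1511 mg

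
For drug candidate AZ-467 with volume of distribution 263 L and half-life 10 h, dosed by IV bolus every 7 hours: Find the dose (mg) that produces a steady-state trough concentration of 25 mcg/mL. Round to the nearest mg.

4106 mg

τ/t½ = 7/10 ≈ 0.7, so f = (1/2)^(7/10) ≈ 0.615572.
Cmin,ss = (D/Vd)·f/(1−f), so D = Cmin,ss·Vd·(1−f)/f.
D = 25 × 263 × (1−f)/f ≈ 25 × 263 × 0.62451 ≈ 4106.15 mg.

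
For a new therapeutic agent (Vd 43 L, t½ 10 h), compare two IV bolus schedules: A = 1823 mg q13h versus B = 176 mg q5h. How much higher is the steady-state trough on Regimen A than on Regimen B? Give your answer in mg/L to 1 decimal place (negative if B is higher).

19.1 mg/L

Regimen A: f = (1/2)^(13/10) ≈ 0.4061; Cmin,ss = (1823/43)·f/(1−f) ≈ 28.989 mg/L.
Regimen B: f = (1/2)^(5/10) ≈ 0.7071; Cmin,ss = (176/43)·f/(1−f) ≈ 9.881 mg/L.
Difference ≈ 28.989 − 9.881 ≈ 19.108 mg/L.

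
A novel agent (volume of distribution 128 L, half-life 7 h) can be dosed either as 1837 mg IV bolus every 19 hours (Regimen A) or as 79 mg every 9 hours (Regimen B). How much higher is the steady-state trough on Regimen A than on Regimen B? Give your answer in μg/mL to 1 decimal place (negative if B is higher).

2.2 μg/mL

Regimen A: f = (1/2)^(19/7) ≈ 0.1524; Cmin,ss = (1837/128)·f/(1−f) ≈ 2.580 μg/mL.
Regimen B: f = (1/2)^(9/7) ≈ 0.4102; Cmin,ss = (79/128)·f/(1−f) ≈ 0.429 μg/mL.
Difference ≈ 2.580 − 0.429 ≈ 2.151 μg/mL.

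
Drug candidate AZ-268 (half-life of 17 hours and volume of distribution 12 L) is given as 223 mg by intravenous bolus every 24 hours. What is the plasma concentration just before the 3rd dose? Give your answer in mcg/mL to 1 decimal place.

9.6 mcg/mL

f = (1/2)^(τ/t½) = (1/2)^(24/17) ≈ 0.3759.
C₀ = D/Vd = 223/12 ≈ 18.583 mcg/mL.
Before the 3rd dose, 2 doses have been given. Superposition: Cmin = C₀·(f + f²).
≈ 18.583 × (0.3759 + 0.1413) ≈ 18.583 × 0.5172 ≈ 9.611 mcg/mL.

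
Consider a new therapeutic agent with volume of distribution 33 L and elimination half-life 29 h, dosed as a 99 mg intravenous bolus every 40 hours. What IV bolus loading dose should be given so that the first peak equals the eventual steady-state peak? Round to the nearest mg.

161 mg

f = (1/2)^(40/29) ≈ 0.384403; accumulation ratio R = 1/(1−f) ≈ 1.62444.
Loading dose to hit Cmax,ss on first dose: D_load = D_maint·R ≈ 99 × 1.62444 ≈ 160.82 mg.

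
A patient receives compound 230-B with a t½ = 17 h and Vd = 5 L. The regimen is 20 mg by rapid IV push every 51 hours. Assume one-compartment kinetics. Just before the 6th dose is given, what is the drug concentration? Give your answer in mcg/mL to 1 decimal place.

0.6 mcg/mL

f = (1/2)^(τ/t½) = (1/2)^(51/17) ≈ 0.1250.
C₀ = D/Vd = 20/5 ≈ 4.000 mcg/mL.
Before the 6th dose, 5 doses have been given. Superposition: Cmin = C₀·(f + f² + … + f^5).
≈ 4.000 × (0.1250 + 0.0156 + 0.0020 + 0.0002 + 0.0000) ≈ 4.000 × 0.1428 ≈ 0.571 mcg/mL.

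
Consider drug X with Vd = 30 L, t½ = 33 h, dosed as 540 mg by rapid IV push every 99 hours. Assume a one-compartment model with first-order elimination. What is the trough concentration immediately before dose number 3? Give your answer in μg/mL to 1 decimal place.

2.5 μg/mL

f = (1/2)^(τ/t½) = (1/2)^(99/33) ≈ 0.1250.
C₀ = D/Vd = 540/30 ≈ 18.000 μg/mL.
Before the 3rd dose, 2 doses have been given. Superposition: Cmin = C₀·(f + f²).
≈ 18.000 × (0.1250 + 0.0156) ≈ 18.000 × 0.1406 ≈ 2.531 μg/mL.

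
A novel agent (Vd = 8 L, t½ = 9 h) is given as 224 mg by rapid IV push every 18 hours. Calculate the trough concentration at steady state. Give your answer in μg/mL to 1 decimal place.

9.3 μg/mL

τ = 18 h = 2 half-lives, so f = (1/2)^2 = 0.25.
Accumulation ratio R = 1/(1 − f) = 1/0.75 = 4/3.
Single-dose peak C₀ = D/Vd = 224/8 = 28 μg/mL.
Steady-state peak Cmax,ss = C₀·R = 28 × 4/3 ≈ 37.333 μg/mL.
Steady-state trough Cmin,ss = Cmax,ss·f ≈ 37.333 × 0.25 ≈ 9.333 μg/mL.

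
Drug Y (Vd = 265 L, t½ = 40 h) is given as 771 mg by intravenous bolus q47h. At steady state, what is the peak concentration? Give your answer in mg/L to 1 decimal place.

5.2 mg/L

τ/t½ = 47/40 ≈ 1.175, so fraction remaining f = (1/2)^(47/40) ≈ 0.4429.
Accumulation ratio R = 1/(1 − f) ≈ 1/0.5571 ≈ 1.7950.
Each bolus raises the concentration by D/Vd = 771/265 ≈ 2.909 mg/L.
Steady-state peak Cmax,ss = C₀·R ≈ 2.909 × 1.7950 ≈ 5.222 mg/L.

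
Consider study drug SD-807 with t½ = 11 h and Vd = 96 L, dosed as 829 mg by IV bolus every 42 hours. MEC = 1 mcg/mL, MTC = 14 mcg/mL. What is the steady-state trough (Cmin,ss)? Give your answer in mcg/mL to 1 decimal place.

Over one 42-h interval, 42/11 ≈ 3.8182 half-lives elapse, leaving f ≈ 0.0709 of each dose.
At steady state, accumulation factor R = 1/(1 − e^(−kτ)) ≈ 1.0763.
Single-dose peak C₀ = D/Vd = 829/96 ≈ 8.635 mcg/mL.
Steady-state peak Cmax,ss = C₀·R ≈ 8.635 × 1.0763 ≈ 9.294 mcg/mL.
One interval later, Cmin,ss = Cmax,ss·e^(−kτ) ≈ 9.294 × 0.0709 ≈ 0.659 mcg/mL.
Trough 0.7 mcg/mL vs MEC 1 mcg/mL: subtherapeutic.

0.7 mcg/mL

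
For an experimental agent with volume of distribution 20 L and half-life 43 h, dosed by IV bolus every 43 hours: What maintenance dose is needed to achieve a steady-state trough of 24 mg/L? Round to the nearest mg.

480 mg

τ/t½ = 43/43 ≈ 1, so f = (1/2)^(43/43) ≈ 0.500000.
Cmin,ss = (D/Vd)·f/(1−f), so D = Cmin,ss·Vd·(1−f)/f.
D = 24 × 20 × (1−f)/f ≈ 24 × 20 × 1.00000 ≈ 480.00 mg.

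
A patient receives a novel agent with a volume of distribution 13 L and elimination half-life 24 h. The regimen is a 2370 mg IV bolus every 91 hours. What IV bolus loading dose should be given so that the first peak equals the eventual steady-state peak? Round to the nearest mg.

f = (1/2)^(91/24) ≈ 0.072210; accumulation ratio R = 1/(1−f) ≈ 1.07783.
Loading dose to hit Cmax,ss on first dose: D_load = D_maint·R ≈ 2370 × 1.07783 ≈ 2554.46 mg.

2554 mg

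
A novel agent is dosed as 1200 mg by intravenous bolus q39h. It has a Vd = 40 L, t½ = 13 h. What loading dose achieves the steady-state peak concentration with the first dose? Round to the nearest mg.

f = (1/2)^(39/13) ≈ 0.125000; accumulation ratio R = 1/(1−f) ≈ 1.14286.
Loading dose to hit Cmax,ss on first dose: D_load = D_maint·R ≈ 1200 × 1.14286 ≈ 1371.43 mg.

1371 mg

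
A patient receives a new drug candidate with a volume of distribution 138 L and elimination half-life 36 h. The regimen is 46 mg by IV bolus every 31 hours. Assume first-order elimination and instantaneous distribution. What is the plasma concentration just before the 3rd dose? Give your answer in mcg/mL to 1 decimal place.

f = (1/2)^(τ/t½) = (1/2)^(31/36) ≈ 0.5505.
C₀ = D/Vd = 46/138 ≈ 0.333 mcg/mL.
Before the 3rd dose, 2 doses have been given. Superposition: Cmin = C₀·(f + f²).
≈ 0.333 × (0.5505 + 0.3031) ≈ 0.333 × 0.8536 ≈ 0.284 mcg/mL.

0.3 mcg/mL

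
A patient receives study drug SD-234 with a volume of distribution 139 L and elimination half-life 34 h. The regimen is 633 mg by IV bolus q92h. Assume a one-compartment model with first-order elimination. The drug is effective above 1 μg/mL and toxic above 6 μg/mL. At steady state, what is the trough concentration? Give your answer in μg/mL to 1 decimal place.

0.8 μg/mL

τ/t½ = 92/34 ≈ 2.7059, so fraction remaining f = (1/2)^(92/34) ≈ 0.1533.
Accumulation ratio R = 1/(1 − f) ≈ 1/0.8467 ≈ 1.1811.
Each bolus raises the concentration by D/Vd = 633/139 ≈ 4.554 μg/mL.
Cmax,ss = C₀/(1 − f) ≈ 4.554/0.8467 ≈ 5.379 μg/mL.
Steady-state trough Cmin,ss = Cmax,ss·f ≈ 5.379 × 0.1533 ≈ 0.825 μg/mL.
Trough 0.8 μg/mL vs MEC 1 μg/mL: subtherapeutic.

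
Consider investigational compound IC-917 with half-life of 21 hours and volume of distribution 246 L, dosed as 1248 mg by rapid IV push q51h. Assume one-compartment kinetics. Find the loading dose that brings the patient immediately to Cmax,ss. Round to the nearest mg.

f = (1/2)^(51/21) ≈ 0.185749; accumulation ratio R = 1/(1−f) ≈ 1.22812.
Loading dose to hit Cmax,ss on first dose: D_load = D_maint·R ≈ 1248 × 1.22812 ≈ 1532.69 mg.

1533 mg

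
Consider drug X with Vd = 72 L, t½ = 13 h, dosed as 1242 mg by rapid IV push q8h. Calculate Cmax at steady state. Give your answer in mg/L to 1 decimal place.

49.7 mg/L

τ/t½ = 8/13 ≈ 0.61538, so fraction remaining f = (1/2)^(8/13) ≈ 0.6528.
Accumulation ratio R = 1/(1 − f) ≈ 1/0.3472 ≈ 2.8802.
Single-dose peak C₀ = D/Vd = 1242/72 ≈ 17.250 mg/L.
Steady-state peak Cmax,ss = C₀·R ≈ 17.250 × 2.8802 ≈ 49.683 mg/L.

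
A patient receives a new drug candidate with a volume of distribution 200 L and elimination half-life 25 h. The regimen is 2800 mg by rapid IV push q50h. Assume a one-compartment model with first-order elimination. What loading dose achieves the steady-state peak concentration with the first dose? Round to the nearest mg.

f = (1/2)^(50/25) ≈ 0.250000; accumulation ratio R = 1/(1−f) ≈ 1.33333.
Loading dose to hit Cmax,ss on first dose: D_load = D_maint·R ≈ 2800 × 1.33333 ≈ 3733.32 mg.

3733 mg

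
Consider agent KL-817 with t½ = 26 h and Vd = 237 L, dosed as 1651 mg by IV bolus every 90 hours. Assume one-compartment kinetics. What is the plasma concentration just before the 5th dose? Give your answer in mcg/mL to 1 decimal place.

0.7 mcg/mL

f = (1/2)^(τ/t½) = (1/2)^(90/26) ≈ 0.0908.
C₀ = D/Vd = 1651/237 ≈ 6.966 mcg/mL.
Before the 5th dose, 4 doses have been given. Superposition: Cmin = C₀·(f + f² + … + f^4).
≈ 6.966 × (0.0908 + 0.0082 + 0.0007 + 0.0001) ≈ 6.966 × 0.0998 ≈ 0.695 mcg/mL.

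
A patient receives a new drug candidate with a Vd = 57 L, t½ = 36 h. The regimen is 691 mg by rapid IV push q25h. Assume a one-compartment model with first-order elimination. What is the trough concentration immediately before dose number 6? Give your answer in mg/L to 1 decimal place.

17.8 mg/L

f = (1/2)^(τ/t½) = (1/2)^(25/36) ≈ 0.6179.
C₀ = D/Vd = 691/57 ≈ 12.123 mg/L.
Before the 6th dose, 5 doses have been given. Superposition: Cmin = C₀·(f + f² + … + f^5).
≈ 12.123 × (0.6179 + 0.3818 + 0.2359 + 0.1458 + 0.0901) ≈ 12.123 × 1.4715 ≈ 17.839 mg/L.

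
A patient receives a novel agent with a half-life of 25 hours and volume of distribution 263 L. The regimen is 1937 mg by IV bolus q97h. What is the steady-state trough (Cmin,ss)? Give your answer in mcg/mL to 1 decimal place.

0.5 mcg/mL

k = ln2/t½ = ln2/25 ≈ 0.027726 h⁻¹; fraction remaining f = e^(−kτ) = e^(−0.027726×97) ≈ 0.0679.
Single-dose peak C₀ = D/Vd = 1937/263 ≈ 7.365 mcg/mL.
Steady-state trough Cmin,ss = C₀·f/(1−f) ≈ 7.365 × 0.0679/0.9321 ≈ 0.537 mcg/mL.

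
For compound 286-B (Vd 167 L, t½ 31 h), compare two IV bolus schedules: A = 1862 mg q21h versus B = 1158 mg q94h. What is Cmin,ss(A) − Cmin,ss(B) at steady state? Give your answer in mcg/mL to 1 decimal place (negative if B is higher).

Regimen A: f = (1/2)^(21/31) ≈ 0.6253; Cmin,ss = (1862/167)·f/(1−f) ≈ 18.607 mcg/mL.
Regimen B: f = (1/2)^(94/31) ≈ 0.1222; Cmin,ss = (1158/167)·f/(1−f) ≈ 0.965 mcg/mL.
Difference ≈ 18.607 − 0.965 ≈ 17.642 mcg/mL.

17.6 mcg/mL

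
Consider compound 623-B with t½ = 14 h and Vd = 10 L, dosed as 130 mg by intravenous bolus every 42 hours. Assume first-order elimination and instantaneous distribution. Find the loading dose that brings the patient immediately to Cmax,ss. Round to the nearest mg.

f = (1/2)^(42/14) ≈ 0.125000; accumulation ratio R = 1/(1−f) ≈ 1.14286.
Loading dose to hit Cmax,ss on first dose: D_load = D_maint·R ≈ 130 × 1.14286 ≈ 148.57 mg.

149 mg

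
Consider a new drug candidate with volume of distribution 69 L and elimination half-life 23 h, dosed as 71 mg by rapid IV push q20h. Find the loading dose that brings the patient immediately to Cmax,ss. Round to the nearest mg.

157 mg

f = (1/2)^(20/23) ≈ 0.547312; accumulation ratio R = 1/(1−f) ≈ 2.20903.
Loading dose to hit Cmax,ss on first dose: D_load = D_maint·R ≈ 71 × 2.20903 ≈ 156.84 mg.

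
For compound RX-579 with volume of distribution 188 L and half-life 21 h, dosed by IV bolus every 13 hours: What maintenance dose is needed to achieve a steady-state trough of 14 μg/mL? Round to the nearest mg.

1410 mg

τ/t½ = 13/21 ≈ 0.61905, so f = (1/2)^(13/21) ≈ 0.651101.
Cmin,ss = (D/Vd)·f/(1−f), so D = Cmin,ss·Vd·(1−f)/f.
D = 14 × 188 × (1−f)/f ≈ 14 × 188 × 0.53586 ≈ 1410.38 mg.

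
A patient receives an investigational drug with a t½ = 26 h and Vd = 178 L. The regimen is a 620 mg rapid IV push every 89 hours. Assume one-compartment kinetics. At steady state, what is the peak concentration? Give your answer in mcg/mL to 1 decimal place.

k = ln2/t½ = ln2/26 ≈ 0.026660 h⁻¹; fraction remaining f = e^(−kτ) = e^(−0.026660×89) ≈ 0.0932.
At steady state, accumulation factor R = 1/(1 − e^(−kτ)) ≈ 1.1028.
Each bolus raises the concentration by D/Vd = 620/178 ≈ 3.483 mcg/mL.
Steady-state peak Cmax,ss = C₀·R ≈ 3.483 × 1.1028 ≈ 3.841 mcg/mL.

3.8 mcg/mL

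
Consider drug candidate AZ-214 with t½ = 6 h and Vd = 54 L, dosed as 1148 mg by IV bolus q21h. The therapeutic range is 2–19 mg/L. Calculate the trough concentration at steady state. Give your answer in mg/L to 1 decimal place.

2.1 mg/L

τ/t½ = 21/6 ≈ 3.5, so fraction remaining f = (1/2)^(21/6) ≈ 0.0884.
Accumulation ratio R = 1/(1 − f) ≈ 1/0.9116 ≈ 1.0970.
Single-dose peak C₀ = D/Vd = 1148/54 ≈ 21.259 mg/L.
Steady-state peak Cmax,ss = C₀·R ≈ 21.259 × 1.0970 ≈ 23.321 mg/L.
One interval later, Cmin,ss = Cmax,ss·e^(−kτ) ≈ 23.321 × 0.0884 ≈ 2.062 mg/L.
Trough 2.1 mg/L vs MEC 2 mg/L: adequate.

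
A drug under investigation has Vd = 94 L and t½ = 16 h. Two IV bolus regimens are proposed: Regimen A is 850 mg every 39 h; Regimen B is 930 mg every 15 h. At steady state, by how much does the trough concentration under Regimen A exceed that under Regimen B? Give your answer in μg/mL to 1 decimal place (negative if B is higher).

Regimen A: f = (1/2)^(39/16) ≈ 0.1846; Cmin,ss = (850/94)·f/(1−f) ≈ 2.047 μg/mL.
Regimen B: f = (1/2)^(15/16) ≈ 0.5221; Cmin,ss = (930/94)·f/(1−f) ≈ 10.809 μg/mL.
Difference ≈ 2.047 − 10.809 ≈ -8.762 μg/mL.

-8.8 μg/mL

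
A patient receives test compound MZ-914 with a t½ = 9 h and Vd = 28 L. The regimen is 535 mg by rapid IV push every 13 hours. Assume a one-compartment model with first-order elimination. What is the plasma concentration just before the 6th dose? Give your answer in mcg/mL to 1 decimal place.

11.0 mcg/mL

f = (1/2)^(τ/t½) = (1/2)^(13/9) ≈ 0.3674.
C₀ = D/Vd = 535/28 ≈ 19.107 mcg/mL.
Before the 6th dose, 5 doses have been given. Superposition: Cmin = C₀·(f + f² + … + f^5).
≈ 19.107 × (0.3674 + 0.1350 + 0.0496 + 0.0182 + 0.0067) ≈ 19.107 × 0.5769 ≈ 11.023 mcg/mL.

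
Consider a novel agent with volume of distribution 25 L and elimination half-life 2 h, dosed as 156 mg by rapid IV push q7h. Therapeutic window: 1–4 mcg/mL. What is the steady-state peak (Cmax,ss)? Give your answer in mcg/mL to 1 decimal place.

6.8 mcg/mL

τ/t½ = 7/2 ≈ 3.5, so fraction remaining f = (1/2)^(7/2) ≈ 0.0884.
Accumulation ratio R = 1/(1 − f) ≈ 1/0.9116 ≈ 1.0970.
Each bolus raises the concentration by D/Vd = 156/25 ≈ 6.240 mcg/mL.
Steady-state peak Cmax,ss = C₀·R ≈ 6.240 × 1.0970 ≈ 6.845 mcg/mL.
Peak 6.8 mcg/mL vs MTC 4 mcg/mL: exceeds toxic threshold.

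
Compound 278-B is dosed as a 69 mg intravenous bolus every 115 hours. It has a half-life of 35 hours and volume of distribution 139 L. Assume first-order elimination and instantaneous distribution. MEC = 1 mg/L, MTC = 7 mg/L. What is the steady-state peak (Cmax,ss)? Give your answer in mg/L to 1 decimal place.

τ/t½ = 115/35 ≈ 3.2857, so fraction remaining f = (1/2)^(115/35) ≈ 0.1025.
At steady state, accumulation factor R = 1/(1 − e^(−kτ)) ≈ 1.1142.
Single-dose peak C₀ = D/Vd = 69/139 ≈ 0.496 mg/L.
Steady-state peak Cmax,ss = C₀·R ≈ 0.496 × 1.1142 ≈ 0.553 mg/L.
Peak 0.6 mg/L vs MTC 7 mg/L: below toxic threshold.

0.6 mg/L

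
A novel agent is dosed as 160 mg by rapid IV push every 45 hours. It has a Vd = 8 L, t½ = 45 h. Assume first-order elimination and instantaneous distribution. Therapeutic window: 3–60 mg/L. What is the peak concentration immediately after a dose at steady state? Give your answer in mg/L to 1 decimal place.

The dosing interval is 1 half-life, so f = 2^(−1) = 0.5.
Accumulation ratio R = 1/(1 − f) = 1/0.5 = 2/1.
Single-dose peak C₀ = D/Vd = 160/8 = 20 mg/L.
Steady-state peak Cmax,ss = C₀·R = 20 × 2/1 ≈ 40.000 mg/L.
Peak 40.0 mg/L vs MTC 60 mg/L: below toxic threshold.

40.0 mg/L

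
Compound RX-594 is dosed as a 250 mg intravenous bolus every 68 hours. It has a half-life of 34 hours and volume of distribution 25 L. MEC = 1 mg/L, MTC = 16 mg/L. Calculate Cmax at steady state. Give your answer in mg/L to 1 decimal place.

13.3 mg/L

The dosing interval is 2 half-lives, so f = 2^(−2) = 0.25.
Accumulation ratio R = 1/(1 − f) = 1/0.75 = 4/3.
Single-dose peak C₀ = D/Vd = 250/25 = 10 mg/L.
Steady-state peak Cmax,ss = C₀·R = 10 × 4/3 ≈ 13.333 mg/L.
Peak 13.3 mg/L vs MTC 16 mg/L: below toxic threshold.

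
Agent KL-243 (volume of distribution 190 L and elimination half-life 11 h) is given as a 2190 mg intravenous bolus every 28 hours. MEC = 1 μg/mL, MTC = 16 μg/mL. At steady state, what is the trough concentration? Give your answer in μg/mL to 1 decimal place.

2.4 μg/mL

Over one 28-h interval, 28/11 ≈ 2.5455 half-lives elapse, leaving f ≈ 0.1713 of each dose.
Single-dose peak C₀ = D/Vd = 2190/190 ≈ 11.526 μg/mL.
Steady-state trough Cmin,ss = C₀·f/(1−f) ≈ 11.526 × 0.1713/0.8287 ≈ 2.383 μg/mL.
Trough 2.4 μg/mL vs MEC 1 μg/mL: adequate.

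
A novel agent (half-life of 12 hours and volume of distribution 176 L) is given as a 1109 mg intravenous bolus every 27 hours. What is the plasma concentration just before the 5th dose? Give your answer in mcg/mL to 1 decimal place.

1.7 mcg/mL

f = (1/2)^(τ/t½) = (1/2)^(27/12) ≈ 0.2102.
C₀ = D/Vd = 1109/176 ≈ 6.301 mcg/mL.
Before the 5th dose, 4 doses have been given. Superposition: Cmin = C₀·(f + f² + … + f^4).
≈ 6.301 × (0.2102 + 0.0442 + 0.0093 + 0.0020) ≈ 6.301 × 0.2657 ≈ 1.674 mcg/mL.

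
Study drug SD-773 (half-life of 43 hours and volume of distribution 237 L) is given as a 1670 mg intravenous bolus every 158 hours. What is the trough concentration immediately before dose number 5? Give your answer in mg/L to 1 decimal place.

0.6 mg/L

f = (1/2)^(τ/t½) = (1/2)^(158/43) ≈ 0.0783.
C₀ = D/Vd = 1670/237 ≈ 7.046 mg/L.
Before the 5th dose, 4 doses have been given. Superposition: Cmin = C₀·(f + f² + … + f^4).
≈ 7.046 × (0.0783 + 0.0061 + 0.0005 + 0.0000) ≈ 7.046 × 0.0849 ≈ 0.598 mg/L.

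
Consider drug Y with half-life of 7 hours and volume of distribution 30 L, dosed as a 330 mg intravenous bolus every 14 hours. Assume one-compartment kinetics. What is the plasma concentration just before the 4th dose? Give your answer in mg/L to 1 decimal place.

f = (1/2)^(τ/t½) = (1/2)^(14/7) ≈ 0.2500.
C₀ = D/Vd = 330/30 ≈ 11.000 mg/L.
Before the 4th dose, 3 doses have been given. Superposition: Cmin = C₀·(f + f² + … + f^3).
≈ 11.000 × (0.2500 + 0.0625 + 0.0156) ≈ 11.000 × 0.3281 ≈ 3.609 mg/L.

3.6 mg/L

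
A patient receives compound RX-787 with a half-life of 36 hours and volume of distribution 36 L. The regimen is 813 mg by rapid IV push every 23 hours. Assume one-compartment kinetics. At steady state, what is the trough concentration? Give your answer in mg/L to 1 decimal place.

τ/t½ = 23/36 ≈ 0.63889, so fraction remaining f = (1/2)^(23/36) ≈ 0.6422.
Each bolus raises the concentration by D/Vd = 813/36 ≈ 22.583 mg/L.
Steady-state trough Cmin,ss = C₀·f/(1−f) ≈ 22.583 × 0.6422/0.3578 ≈ 40.533 mg/L.

40.5 mg/L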